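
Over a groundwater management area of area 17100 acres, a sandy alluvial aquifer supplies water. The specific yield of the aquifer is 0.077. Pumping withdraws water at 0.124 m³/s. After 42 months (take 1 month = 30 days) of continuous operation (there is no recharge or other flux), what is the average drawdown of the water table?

A = 17100 acres = 6.92 × 10^7 m²
Q = 0.124 m³/s = 10710 m³/d
t = 42 months = 1260 d
ΔV = Q × t = 10710 m³/d × 1260 d = 1.35 × 10^7 m³
Δh = ΔV / (Sy × A) = 1.35 × 10^7 / (0.077 × 6.92 × 10^7) = 2.533 m

Δh ≈ 2.53 m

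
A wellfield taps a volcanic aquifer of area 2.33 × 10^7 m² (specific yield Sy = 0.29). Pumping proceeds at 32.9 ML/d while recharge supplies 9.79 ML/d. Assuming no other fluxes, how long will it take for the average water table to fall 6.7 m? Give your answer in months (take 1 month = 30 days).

t ≈ 65.3 months

ΔV = Sy × A × Δh = 0.29 × 2.33 × 10^7 × 6.7 = 4.527 × 10^7 m³
Net withdrawal = 32.9 − 9.79 = 23.11 ML/d = 23110 m³/d
t = ΔV / Q = 4.527 × 10^7 m³ / 23110 m³/d = 1959 d
t = 1959 d ≈ 65.3 months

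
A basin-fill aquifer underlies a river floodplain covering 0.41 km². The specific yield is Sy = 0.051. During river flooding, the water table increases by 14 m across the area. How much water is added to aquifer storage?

ΔV ≈ 2.93 × 10^5 m³

A = 0.41 km² = 4.1 × 10^5 m²
ΔV = Sy × A × Δh = 0.051 × 4.1 × 10^5 m² × 14 m = 2.927 × 10^5 m³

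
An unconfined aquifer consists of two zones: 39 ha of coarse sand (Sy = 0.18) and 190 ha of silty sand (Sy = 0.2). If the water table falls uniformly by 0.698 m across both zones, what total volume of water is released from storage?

A₁ = 39 ha = 3.9 × 10^5 m²; A₂ = 190 ha = 1.9 × 10^6 m²
ΔV₁ = 0.18 × 3.9 × 10^5 × 0.698 = 49000 m³
ΔV₂ = 0.2 × 1.9 × 10^6 × 0.698 = 2.652 × 10^5 m³
ΔV = ΔV₁ + ΔV₂ = 3.142 × 10^5 m³

ΔV ≈ 3.14 × 10^5 m³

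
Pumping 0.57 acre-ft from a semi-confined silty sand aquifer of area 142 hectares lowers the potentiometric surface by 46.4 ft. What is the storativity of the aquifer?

A = 142 hectares = 1.42 × 10^6 m²
Δh = 46.4 ft = 14.14 m
ΔV = 0.57 acre-ft = 703.1 m³
S = ΔV / (A × Δh) = 703.1 m³ / (1.42 × 10^6 m² × 14.14 m) = 3.501 × 10^-5

S ≈ 3.5 × 10^-5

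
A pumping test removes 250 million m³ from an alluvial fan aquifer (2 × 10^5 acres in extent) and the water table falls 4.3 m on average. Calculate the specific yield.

A = 2 × 10^5 acres = 8.094 × 10^8 m²
ΔV = 250 million m³ = 2.5 × 10^8 m³
Sy = ΔV / (A × Δh) = 2.5 × 10^8 m³ / (8.094 × 10^8 m² × 4.3 m) = 0.07183

Sy ≈ 0.072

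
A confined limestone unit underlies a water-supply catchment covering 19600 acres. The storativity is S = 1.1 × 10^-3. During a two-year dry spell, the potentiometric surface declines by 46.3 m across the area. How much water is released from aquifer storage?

A = 19600 acres = 7.932 × 10^7 m²
ΔV = S × A × Δh = 0.0011 × 7.932 × 10^7 m² × 46.3 m = 4.04 × 10^6 m³

ΔV ≈ 4.04 × 10^6 m³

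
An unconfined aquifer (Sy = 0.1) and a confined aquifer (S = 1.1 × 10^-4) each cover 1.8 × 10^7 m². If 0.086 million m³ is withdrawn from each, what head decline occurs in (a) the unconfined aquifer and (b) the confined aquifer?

Δh_u ≈ 0.0478 m; Δh_c ≈ 43.4 m

ΔV = 0.086 million m³ = 86000 m³
Unconfined: Δh_u = ΔV/(Sy·A) = 86000/(0.1 × 1.8 × 10^7) = 0.04778 m
Confined: Δh_c = ΔV/(S·A) = 86000/(1.1 × 10^-4 × 1.8 × 10^7) = 43.43 m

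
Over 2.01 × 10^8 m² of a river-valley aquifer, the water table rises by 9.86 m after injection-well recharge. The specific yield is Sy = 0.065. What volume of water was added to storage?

ΔV ≈ 1.29 × 10^8 m³

ΔV = Sy × A × Δh = 0.065 × 2.01 × 10^8 m² × 9.86 m = 1.288 × 10^8 m³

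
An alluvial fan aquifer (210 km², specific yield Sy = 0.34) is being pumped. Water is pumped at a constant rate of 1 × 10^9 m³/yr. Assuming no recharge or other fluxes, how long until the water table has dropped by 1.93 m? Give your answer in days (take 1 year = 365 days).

t ≈ 50.3 days

A = 210 km² = 2.1 × 10^8 m²
ΔV = Sy × A × Δh = 0.34 × 2.1 × 10^8 × 1.93 = 1.378 × 10^8 m³
Q = 1 × 10^9 m³/yr = 2.74 × 10^6 m³/d
t = ΔV / Q = 1.378 × 10^8 m³ / 2.74 × 10^6 m³/d = 50.3 d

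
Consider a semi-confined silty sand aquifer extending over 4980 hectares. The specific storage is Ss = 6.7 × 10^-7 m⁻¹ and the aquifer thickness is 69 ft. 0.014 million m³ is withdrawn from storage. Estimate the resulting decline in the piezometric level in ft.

Δh ≈ 65.5 ft

b = 69 ft = 21.03 m
S = Ss × b = 6.7 × 10^-7 m⁻¹ × 21.03 m = 1.409 × 10^-5
A = 4980 hectares = 4.98 × 10^7 m²
ΔV = 0.014 million m³ = 14000 m³
Δh = ΔV / (S × A) = 14000 m³ / (1.409 × 10^-5 × 4.98 × 10^7 m²) = 19.95 m
Δh = 19.95 m = 65.46 ft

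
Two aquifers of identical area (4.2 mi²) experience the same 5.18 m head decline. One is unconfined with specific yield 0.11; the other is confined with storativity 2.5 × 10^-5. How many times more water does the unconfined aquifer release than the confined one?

ΔV_u / ΔV_c ≈ 4400

A = 4.2 mi² = 1.088 × 10^7 m²
Unconfined: ΔV_u = Sy × A × Δh = 0.11 × 1.088 × 10^7 × 5.18 = 6.198 × 10^6 m³
Confined: ΔV_c = S × A × Δh = 2.5 × 10^-5 × 1.088 × 10^7 × 5.18 = 1409 m³
Ratio = ΔV_u / ΔV_c = Sy / S = 0.11 / 2.5 × 10^-5 = 4400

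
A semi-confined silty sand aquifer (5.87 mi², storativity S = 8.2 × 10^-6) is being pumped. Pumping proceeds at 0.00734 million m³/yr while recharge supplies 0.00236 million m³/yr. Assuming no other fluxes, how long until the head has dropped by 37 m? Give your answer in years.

t ≈ 0.926 years

A = 5.87 mi² = 1.52 × 10^7 m²
ΔV = S × A × Δh = 8.2 × 10^-6 × 1.52 × 10^7 × 37 = 4613 m³
Net withdrawal = 0.00734 − 0.00236 = 0.00498 million m³/yr = 13.64 m³/d
t = ΔV / Q = 4613 m³ / 13.64 m³/d = 338.1 d
t = 338.1 d ≈ 0.9262 years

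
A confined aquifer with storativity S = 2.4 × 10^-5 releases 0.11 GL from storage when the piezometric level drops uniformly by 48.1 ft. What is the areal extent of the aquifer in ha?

Δh = 48.1 ft = 14.66 m
ΔV = 0.11 GL = 1.1 × 10^5 m³
A = ΔV / (S × Δh) = 1.1 × 10^5 / (2.4 × 10^-5 × 14.66) = 3.126 × 10^8 m²
A = 3.126 × 10^8 m² = 31260 ha

A ≈ 31300 ha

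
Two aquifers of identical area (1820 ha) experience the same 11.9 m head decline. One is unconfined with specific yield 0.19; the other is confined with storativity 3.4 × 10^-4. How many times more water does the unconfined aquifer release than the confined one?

ΔV_u / ΔV_c ≈ 559

A = 1820 ha = 1.82 × 10^7 m²
Unconfined: ΔV_u = Sy × A × Δh = 0.19 × 1.82 × 10^7 × 11.9 = 4.115 × 10^7 m³
Confined: ΔV_c = S × A × Δh = 3.4 × 10^-4 × 1.82 × 10^7 × 11.9 = 73640 m³
Ratio = ΔV_u / ΔV_c = Sy / S = 0.19 / 3.4 × 10^-4 = 558.8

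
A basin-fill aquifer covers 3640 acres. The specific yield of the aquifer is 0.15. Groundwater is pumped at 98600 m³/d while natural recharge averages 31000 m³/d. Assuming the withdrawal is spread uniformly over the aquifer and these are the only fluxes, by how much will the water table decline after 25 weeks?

Δh ≈ 5.35 m

A = 3640 acres = 1.473 × 10^7 m²
Net abstraction = 98600 − 31000 = 67600 m³/d
t = 25 weeks = 175 d
ΔV = Q × t = 67600 m³/d × 175 d = 1.183 × 10^7 m³
Δh = ΔV / (Sy × A) = 1.183 × 10^7 / (0.15 × 1.473 × 10^7) = 5.354 m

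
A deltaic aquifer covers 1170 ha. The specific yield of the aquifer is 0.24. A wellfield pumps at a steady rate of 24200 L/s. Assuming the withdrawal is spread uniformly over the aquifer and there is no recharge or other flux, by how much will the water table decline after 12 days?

A = 1170 ha = 1.17 × 10^7 m²
Q = 24200 L/s = 2.091 × 10^6 m³/d
ΔV = Q × t = 2.091 × 10^6 m³/d × 12 d = 2.509 × 10^7 m³
Δh = ΔV / (Sy × A) = 2.509 × 10^7 / (0.24 × 1.17 × 10^7) = 8.935 m

Δh ≈ 8.94 m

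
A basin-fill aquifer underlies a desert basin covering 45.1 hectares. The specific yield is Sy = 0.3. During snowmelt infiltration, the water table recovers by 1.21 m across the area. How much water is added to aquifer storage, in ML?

A = 45.1 hectares = 4.51 × 10^5 m²
ΔV = Sy × A × Δh = 0.3 × 4.51 × 10^5 m² × 1.21 m = 1.637 × 10^5 m³
ΔV = 1.637 × 10^5 m³ = 163.7 ML

ΔV ≈ 164 ML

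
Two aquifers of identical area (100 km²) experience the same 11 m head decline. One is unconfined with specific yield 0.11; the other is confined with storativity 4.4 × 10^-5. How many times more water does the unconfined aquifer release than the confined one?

A = 100 km² = 1 × 10^8 m²
Unconfined: ΔV_u = Sy × A × Δh = 0.11 × 1 × 10^8 × 11 = 1.21 × 10^8 m³
Confined: ΔV_c = S × A × Δh = 4.4 × 10^-5 × 1 × 10^8 × 11 = 48400 m³
Ratio = ΔV_u / ΔV_c = Sy / S = 0.11 / 4.4 × 10^-5 = 2500

ΔV_u / ΔV_c ≈ 2500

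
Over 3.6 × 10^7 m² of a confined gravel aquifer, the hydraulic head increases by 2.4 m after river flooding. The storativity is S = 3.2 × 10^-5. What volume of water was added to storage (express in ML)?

ΔV = S × A × Δh = 3.2 × 10^-5 × 3.6 × 10^7 m² × 2.4 m = 2765 m³
ΔV = 2765 m³ = 2.765 ML

ΔV ≈ 2.76 ML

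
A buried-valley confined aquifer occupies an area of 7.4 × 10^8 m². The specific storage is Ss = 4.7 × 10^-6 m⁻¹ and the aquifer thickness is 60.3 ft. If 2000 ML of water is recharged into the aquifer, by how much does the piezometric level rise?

Δh ≈ 31.3 m

b = 60.3 ft = 18.38 m
S = Ss × b = 4.7 × 10^-6 m⁻¹ × 18.38 m = 8.638 × 10^-5
ΔV = 2000 ML = 2 × 10^6 m³
Δh = ΔV / (S × A) = 2 × 10^6 m³ / (8.638 × 10^-5 × 7.4 × 10^8 m²) = 31.29 m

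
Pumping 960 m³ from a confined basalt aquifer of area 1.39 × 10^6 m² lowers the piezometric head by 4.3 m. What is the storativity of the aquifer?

S ≈ 1.6 × 10^-4

S = ΔV / (A × Δh) = 960 m³ / (1.39 × 10^6 m² × 4.3 m) = 1.606 × 10^-4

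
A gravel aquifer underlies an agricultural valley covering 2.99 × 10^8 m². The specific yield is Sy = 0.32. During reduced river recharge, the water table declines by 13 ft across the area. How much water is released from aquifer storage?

ΔV ≈ 3.79 × 10^8 m³

Δh = 13 ft = 3.962 m
ΔV = Sy × A × Δh = 0.32 × 2.99 × 10^8 m² × 3.962 m = 3.791 × 10^8 m³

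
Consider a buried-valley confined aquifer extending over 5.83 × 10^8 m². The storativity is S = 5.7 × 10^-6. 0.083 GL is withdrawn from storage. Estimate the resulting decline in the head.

Δh ≈ 25 m

ΔV = 0.083 GL = 83000 m³
Δh = ΔV / (S × A) = 83000 m³ / (5.7 × 10^-6 × 5.83 × 10^8 m²) = 24.98 m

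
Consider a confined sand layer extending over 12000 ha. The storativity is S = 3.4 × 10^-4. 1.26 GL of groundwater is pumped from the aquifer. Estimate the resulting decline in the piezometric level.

Δh ≈ 30.9 m

A = 12000 ha = 1.2 × 10^8 m²
ΔV = 1.26 GL = 1.26 × 10^6 m³
Δh = ΔV / (S × A) = 1.26 × 10^6 m³ / (3.4 × 10^-4 × 1.2 × 10^8 m²) = 30.88 m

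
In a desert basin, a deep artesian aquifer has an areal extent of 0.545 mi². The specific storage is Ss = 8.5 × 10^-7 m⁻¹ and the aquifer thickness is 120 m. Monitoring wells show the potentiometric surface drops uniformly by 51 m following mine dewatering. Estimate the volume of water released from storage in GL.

S = Ss × b = 8.5 × 10^-7 m⁻¹ × 120 m = 1.02 × 10^-4
A = 0.545 mi² = 1.412 × 10^6 m²
ΔV = S × A × Δh = 1.02 × 10^-4 × 1.412 × 10^6 m² × 51 m = 7343 m³
ΔV = 7343 m³ = 0.007343 GL

ΔV ≈ 0.00734 GL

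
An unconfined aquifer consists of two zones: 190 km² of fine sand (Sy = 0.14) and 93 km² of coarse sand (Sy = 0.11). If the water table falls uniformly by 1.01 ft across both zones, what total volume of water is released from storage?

A₁ = 190 km² = 1.9 × 10^8 m²; A₂ = 93 km² = 9.3 × 10^7 m²
Δh = 1.01 ft = 0.3078 m
ΔV₁ = 0.14 × 1.9 × 10^8 × 0.3078 = 8.189 × 10^6 m³
ΔV₂ = 0.11 × 9.3 × 10^7 × 0.3078 = 3.149 × 10^6 m³
ΔV = ΔV₁ + ΔV₂ = 1.134 × 10^7 m³

ΔV ≈ 1.13 × 10^7 m³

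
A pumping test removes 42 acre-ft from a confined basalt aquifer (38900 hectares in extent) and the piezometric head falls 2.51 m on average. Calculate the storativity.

S ≈ 5.3 × 10^-5

A = 38900 hectares = 3.89 × 10^8 m²
ΔV = 42 acre-ft = 51810 m³
S = ΔV / (A × Δh) = 51810 m³ / (3.89 × 10^8 m² × 2.51 m) = 5.306 × 10^-5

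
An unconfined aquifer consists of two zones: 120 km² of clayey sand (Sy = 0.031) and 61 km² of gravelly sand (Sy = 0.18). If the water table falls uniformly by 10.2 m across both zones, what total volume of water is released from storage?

A₁ = 120 km² = 1.2 × 10^8 m²; A₂ = 61 km² = 6.1 × 10^7 m²
ΔV₁ = 0.031 × 1.2 × 10^8 × 10.2 = 3.794 × 10^7 m³
ΔV₂ = 0.18 × 6.1 × 10^7 × 10.2 = 1.12 × 10^8 m³
ΔV = ΔV₁ + ΔV₂ = 1.499 × 10^8 m³

ΔV ≈ 1.5 × 10^8 m³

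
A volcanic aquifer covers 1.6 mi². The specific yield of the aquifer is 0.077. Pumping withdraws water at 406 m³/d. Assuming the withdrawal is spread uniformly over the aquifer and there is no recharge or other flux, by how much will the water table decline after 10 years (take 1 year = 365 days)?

Δh ≈ 4.64 m

A = 1.6 mi² = 4.144 × 10^6 m²
t = 10 years = 3650 d
ΔV = Q × t = 406 m³/d × 3650 d = 1.482 × 10^6 m³
Δh = ΔV / (Sy × A) = 1.482 × 10^6 / (0.077 × 4.144 × 10^6) = 4.644 m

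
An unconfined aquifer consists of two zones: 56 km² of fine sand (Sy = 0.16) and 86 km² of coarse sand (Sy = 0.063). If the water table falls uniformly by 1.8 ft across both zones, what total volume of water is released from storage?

A₁ = 56 km² = 5.6 × 10^7 m²; A₂ = 86 km² = 8.6 × 10^7 m²
Δh = 1.8 ft = 0.5486 m
ΔV₁ = 0.16 × 5.6 × 10^7 × 0.5486 = 4.916 × 10^6 m³
ΔV₂ = 0.063 × 8.6 × 10^7 × 0.5486 = 2.973 × 10^6 m³
ΔV = ΔV₁ + ΔV₂ = 7.888 × 10^6 m³

ΔV ≈ 7.89 × 10^6 m³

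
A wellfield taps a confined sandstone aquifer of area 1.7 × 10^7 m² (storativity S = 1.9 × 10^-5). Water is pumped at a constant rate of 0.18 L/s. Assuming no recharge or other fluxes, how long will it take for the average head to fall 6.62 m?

t ≈ 137 days

ΔV = S × A × Δh = 1.9 × 10^-5 × 1.7 × 10^7 × 6.62 = 2138 m³
Q = 0.18 L/s = 15.55 m³/d
t = ΔV / Q = 2138 m³ / 15.55 m³/d = 137.5 d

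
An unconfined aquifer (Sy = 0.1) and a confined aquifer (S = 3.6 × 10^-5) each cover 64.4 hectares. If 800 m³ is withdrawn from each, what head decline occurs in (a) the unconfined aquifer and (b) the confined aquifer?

Δh_u ≈ 0.0124 m; Δh_c ≈ 34.5 m

A = 64.4 hectares = 6.44 × 10^5 m²
Unconfined: Δh_u = ΔV/(Sy·A) = 800/(0.1 × 6.44 × 10^5) = 0.01242 m
Confined: Δh_c = ΔV/(S·A) = 800/(3.6 × 10^-5 × 6.44 × 10^5) = 34.51 m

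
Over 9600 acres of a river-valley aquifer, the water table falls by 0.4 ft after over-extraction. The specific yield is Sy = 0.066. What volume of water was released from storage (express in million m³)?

ΔV ≈ 0.313 million m³

A = 9600 acres = 3.885 × 10^7 m²
Δh = 0.4 ft = 0.1219 m
ΔV = Sy × A × Δh = 0.066 × 3.885 × 10^7 m² × 0.1219 m = 3.126 × 10^5 m³
ΔV = 3.126 × 10^5 m³ = 0.3126 million m³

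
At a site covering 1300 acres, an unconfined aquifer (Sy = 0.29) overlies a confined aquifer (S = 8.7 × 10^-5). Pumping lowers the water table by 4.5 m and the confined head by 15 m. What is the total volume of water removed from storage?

A = 1300 acres = 5.261 × 10^6 m²
Unconfined: ΔV_u = Sy × A × Δh_u = 0.29 × 5.261 × 10^6 × 4.5 = 6.865 × 10^6 m³
Confined: ΔV_c = S × A × Δh_c = 8.7 × 10^-5 × 5.261 × 10^6 × 15 = 6865 m³
Total ΔV = 6.865 × 10^6 + 6865 = 6.872 × 10^6 m³

ΔV ≈ 6.87 × 10^6 m³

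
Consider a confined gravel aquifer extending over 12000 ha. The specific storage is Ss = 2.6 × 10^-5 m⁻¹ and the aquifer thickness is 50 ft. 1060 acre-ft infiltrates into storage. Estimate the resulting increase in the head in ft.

Δh ≈ 90.2 ft

b = 50 ft = 15.24 m
S = Ss × b = 2.6 × 10^-5 m⁻¹ × 15.24 m = 3.962 × 10^-4
A = 12000 ha = 1.2 × 10^8 m²
ΔV = 1060 acre-ft = 1.307 × 10^6 m³
Δh = ΔV / (S × A) = 1.307 × 10^6 m³ / (3.962 × 10^-4 × 1.2 × 10^8 m²) = 27.5 m
Δh = 27.5 m = 90.22 ft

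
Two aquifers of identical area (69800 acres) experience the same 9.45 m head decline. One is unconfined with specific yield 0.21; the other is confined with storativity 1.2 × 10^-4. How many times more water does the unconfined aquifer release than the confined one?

A = 69800 acres = 2.825 × 10^8 m²
Unconfined: ΔV_u = Sy × A × Δh = 0.21 × 2.825 × 10^8 × 9.45 = 5.606 × 10^8 m³
Confined: ΔV_c = S × A × Δh = 1.2 × 10^-4 × 2.825 × 10^8 × 9.45 = 3.203 × 10^5 m³
Ratio = ΔV_u / ΔV_c = Sy / S = 0.21 / 1.2 × 10^-4 = 1750

ΔV_u / ΔV_c ≈ 1750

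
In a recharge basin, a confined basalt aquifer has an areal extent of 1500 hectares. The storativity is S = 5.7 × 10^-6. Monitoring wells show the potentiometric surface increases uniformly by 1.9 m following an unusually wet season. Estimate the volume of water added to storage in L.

ΔV ≈ 1.62 × 10^5 L

A = 1500 hectares = 1.5 × 10^7 m²
ΔV = S × A × Δh = 5.7 × 10^-6 × 1.5 × 10^7 m² × 1.9 m = 162.4 m³
ΔV = 162.4 m³ = 1.624 × 10^5 L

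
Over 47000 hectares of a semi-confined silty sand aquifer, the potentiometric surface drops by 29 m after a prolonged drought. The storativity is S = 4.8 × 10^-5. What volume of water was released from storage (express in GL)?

A = 47000 hectares = 4.7 × 10^8 m²
ΔV = S × A × Δh = 4.8 × 10^-5 × 4.7 × 10^8 m² × 29 m = 6.542 × 10^5 m³
ΔV = 6.542 × 10^5 m³ = 0.6542 GL

ΔV ≈ 0.654 GL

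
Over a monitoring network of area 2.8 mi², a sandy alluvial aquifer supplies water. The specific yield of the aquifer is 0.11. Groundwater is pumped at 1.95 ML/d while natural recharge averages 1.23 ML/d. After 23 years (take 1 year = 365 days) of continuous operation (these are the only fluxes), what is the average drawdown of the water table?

A = 2.8 mi² = 7.252 × 10^6 m²
Net abstraction = 1.95 − 1.23 = 0.72 ML/d
Q_net = 0.72 ML/d = 720 m³/d
t = 23 years = 8395 d
ΔV = Q × t = 720 m³/d × 8395 d = 6.044 × 10^6 m³
Δh = ΔV / (Sy × A) = 6.044 × 10^6 / (0.11 × 7.252 × 10^6) = 7.577 m

Δh ≈ 7.58 m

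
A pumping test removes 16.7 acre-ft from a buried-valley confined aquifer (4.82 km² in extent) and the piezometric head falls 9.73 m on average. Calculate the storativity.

A = 4.82 km² = 4.82 × 10^6 m²
ΔV = 16.7 acre-ft = 20600 m³
S = ΔV / (A × Δh) = 20600 m³ / (4.82 × 10^6 m² × 9.73 m) = 4.392 × 10^-4

S ≈ 4.4 × 10^-4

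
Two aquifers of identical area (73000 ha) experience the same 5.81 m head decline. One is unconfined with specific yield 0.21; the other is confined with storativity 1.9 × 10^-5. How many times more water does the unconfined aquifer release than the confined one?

A = 73000 ha = 7.3 × 10^8 m²
Unconfined: ΔV_u = Sy × A × Δh = 0.21 × 7.3 × 10^8 × 5.81 = 8.907 × 10^8 m³
Confined: ΔV_c = S × A × Δh = 1.9 × 10^-5 × 7.3 × 10^8 × 5.81 = 80580 m³
Ratio = ΔV_u / ΔV_c = Sy / S = 0.21 / 1.9 × 10^-5 = 11050

ΔV_u / ΔV_c ≈ 11100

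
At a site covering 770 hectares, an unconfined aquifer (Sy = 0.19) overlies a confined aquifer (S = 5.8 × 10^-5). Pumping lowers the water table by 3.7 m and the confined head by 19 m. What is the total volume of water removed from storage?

ΔV ≈ 5.42 × 10^6 m³

A = 770 hectares = 7.7 × 10^6 m²
Unconfined: ΔV_u = Sy × A × Δh_u = 0.19 × 7.7 × 10^6 × 3.7 = 5.413 × 10^6 m³
Confined: ΔV_c = S × A × Δh_c = 5.8 × 10^-5 × 7.7 × 10^6 × 19 = 8485 m³
Total ΔV = 5.413 × 10^6 + 8485 = 5.422 × 10^6 m³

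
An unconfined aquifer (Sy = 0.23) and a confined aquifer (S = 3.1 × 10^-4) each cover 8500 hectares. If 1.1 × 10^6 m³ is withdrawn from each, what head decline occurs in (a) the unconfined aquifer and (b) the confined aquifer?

Δh_u ≈ 0.0563 m; Δh_c ≈ 41.7 m

A = 8500 hectares = 8.5 × 10^7 m²
Unconfined: Δh_u = ΔV/(Sy·A) = 1.1 × 10^6/(0.23 × 8.5 × 10^7) = 0.05627 m
Confined: Δh_c = ΔV/(S·A) = 1.1 × 10^6/(3.1 × 10^-4 × 8.5 × 10^7) = 41.75 m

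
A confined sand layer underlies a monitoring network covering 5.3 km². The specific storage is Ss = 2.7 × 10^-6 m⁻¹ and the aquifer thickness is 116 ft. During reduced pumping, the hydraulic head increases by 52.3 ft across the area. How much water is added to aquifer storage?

b = 116 ft = 35.36 m
S = Ss × b = 2.7 × 10^-6 m⁻¹ × 35.36 m = 9.546 × 10^-5
A = 5.3 km² = 5.3 × 10^6 m²
Δh = 52.3 ft = 15.94 m
ΔV = S × A × Δh = 9.546 × 10^-5 × 5.3 × 10^6 m² × 15.94 m = 8065 m³

ΔV ≈ 8070 m³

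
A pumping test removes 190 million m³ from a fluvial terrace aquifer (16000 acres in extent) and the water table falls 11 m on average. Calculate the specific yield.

A = 16000 acres = 6.475 × 10^7 m²
ΔV = 190 million m³ = 1.9 × 10^8 m³
Sy = ΔV / (A × Δh) = 1.9 × 10^8 m³ / (6.475 × 10^7 m² × 11 m) = 0.2668

Sy ≈ 0.27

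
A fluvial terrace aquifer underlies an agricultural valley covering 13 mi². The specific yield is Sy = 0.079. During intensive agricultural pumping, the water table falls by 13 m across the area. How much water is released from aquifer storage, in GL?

A = 13 mi² = 3.367 × 10^7 m²
ΔV = Sy × A × Δh = 0.079 × 3.367 × 10^7 m² × 13 m = 3.458 × 10^7 m³
ΔV = 3.458 × 10^7 m³ = 34.58 GL

ΔV ≈ 34.6 GL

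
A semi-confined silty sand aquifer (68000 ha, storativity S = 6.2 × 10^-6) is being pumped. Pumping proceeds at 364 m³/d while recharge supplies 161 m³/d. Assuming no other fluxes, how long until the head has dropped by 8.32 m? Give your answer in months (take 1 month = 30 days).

A = 68000 ha = 6.8 × 10^8 m²
ΔV = S × A × Δh = 6.2 × 10^-6 × 6.8 × 10^8 × 8.32 = 35080 m³
Net withdrawal = 364 − 161 = 203 m³/d
t = ΔV / Q = 35080 m³ / 203 m³/d = 172.8 d
t = 172.8 d ≈ 5.76 months

t ≈ 5.76 months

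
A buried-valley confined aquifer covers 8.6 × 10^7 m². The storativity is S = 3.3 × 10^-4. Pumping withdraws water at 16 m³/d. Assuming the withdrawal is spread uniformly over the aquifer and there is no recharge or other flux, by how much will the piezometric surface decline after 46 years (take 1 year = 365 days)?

t = 46 years = 16790 d
ΔV = Q × t = 16 m³/d × 16790 d = 2.686 × 10^5 m³
Δh = ΔV / (S × A) = 2.686 × 10^5 / (3.3 × 10^-4 × 8.6 × 10^7) = 9.466 m

Δh ≈ 9.47 m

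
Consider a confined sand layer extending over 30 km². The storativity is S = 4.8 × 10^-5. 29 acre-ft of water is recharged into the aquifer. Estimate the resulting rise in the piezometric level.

Δh ≈ 24.8 m

A = 30 km² = 3 × 10^7 m²
ΔV = 29 acre-ft = 35770 m³
Δh = ΔV / (S × A) = 35770 m³ / (4.8 × 10^-5 × 3 × 10^7 m²) = 24.84 m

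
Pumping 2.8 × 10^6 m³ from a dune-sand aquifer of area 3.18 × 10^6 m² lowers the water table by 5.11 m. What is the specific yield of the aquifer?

Sy = ΔV / (A × Δh) = 2.8 × 10^6 m³ / (3.18 × 10^6 m² × 5.11 m) = 0.1723

Sy ≈ 0.17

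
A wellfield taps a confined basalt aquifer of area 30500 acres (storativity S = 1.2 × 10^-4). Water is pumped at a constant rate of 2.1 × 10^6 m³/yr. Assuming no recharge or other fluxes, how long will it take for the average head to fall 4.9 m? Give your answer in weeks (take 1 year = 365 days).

A = 30500 acres = 1.234 × 10^8 m²
ΔV = S × A × Δh = 1.2 × 10^-4 × 1.234 × 10^8 × 4.9 = 72580 m³
Q = 2.1 × 10^6 m³/yr = 5753 m³/d
t = ΔV / Q = 72580 m³ / 5753 m³/d = 12.61 d
t = 12.61 d ≈ 1.802 weeks

t ≈ 1.8 weeks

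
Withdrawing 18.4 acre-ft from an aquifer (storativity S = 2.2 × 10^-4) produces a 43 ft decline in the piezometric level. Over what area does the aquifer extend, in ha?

Δh = 43 ft = 13.11 m
ΔV = 18.4 acre-ft = 22700 m³
A = ΔV / (S × Δh) = 22700 / (2.2 × 10^-4 × 13.11) = 7.871 × 10^6 m²
A = 7.871 × 10^6 m² = 787.1 ha

A ≈ 787 ha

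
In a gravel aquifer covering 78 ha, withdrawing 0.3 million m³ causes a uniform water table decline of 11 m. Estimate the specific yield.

Sy ≈ 0.035

A = 78 ha = 7.8 × 10^5 m²
ΔV = 0.3 million m³ = 3 × 10^5 m³
Sy = ΔV / (A × Δh) = 3 × 10^5 m³ / (7.8 × 10^5 m² × 11 m) = 0.03497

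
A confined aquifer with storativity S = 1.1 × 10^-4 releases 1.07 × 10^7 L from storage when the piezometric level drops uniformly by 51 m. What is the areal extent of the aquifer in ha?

ΔV = 1.07 × 10^7 L = 10700 m³
A = ΔV / (S × Δh) = 10700 / (1.1 × 10^-4 × 51) = 1.907 × 10^6 m²
A = 1.907 × 10^6 m² = 190.7 ha

A ≈ 191 ha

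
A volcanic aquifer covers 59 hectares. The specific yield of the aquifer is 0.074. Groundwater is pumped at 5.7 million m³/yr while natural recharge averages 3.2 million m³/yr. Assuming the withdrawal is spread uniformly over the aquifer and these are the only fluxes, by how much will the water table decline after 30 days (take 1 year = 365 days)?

Δh ≈ 4.71 m

A = 59 hectares = 5.9 × 10^5 m²
Net abstraction = 5.7 − 3.2 = 2.5 million m³/yr
Q_net = 2.5 million m³/yr = 6849 m³/d
ΔV = Q × t = 6849 m³/d × 30 d = 2.055 × 10^5 m³
Δh = ΔV / (Sy × A) = 2.055 × 10^5 / (0.074 × 5.9 × 10^5) = 4.706 m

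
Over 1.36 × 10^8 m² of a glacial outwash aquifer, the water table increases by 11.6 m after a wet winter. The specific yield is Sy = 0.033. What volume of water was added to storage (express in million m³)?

ΔV = Sy × A × Δh = 0.033 × 1.36 × 10^8 m² × 11.6 m = 5.206 × 10^7 m³
ΔV = 5.206 × 10^7 m³ = 52.06 million m³

ΔV ≈ 52.1 million m³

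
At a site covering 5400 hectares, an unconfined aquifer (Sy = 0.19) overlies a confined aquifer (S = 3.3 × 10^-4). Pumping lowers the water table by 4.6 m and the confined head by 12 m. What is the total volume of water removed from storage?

ΔV ≈ 4.74 × 10^7 m³

A = 5400 hectares = 5.4 × 10^7 m²
Unconfined: ΔV_u = Sy × A × Δh_u = 0.19 × 5.4 × 10^7 × 4.6 = 4.72 × 10^7 m³
Confined: ΔV_c = S × A × Δh_c = 3.3 × 10^-4 × 5.4 × 10^7 × 12 = 2.138 × 10^5 m³
Total ΔV = 4.72 × 10^7 + 2.138 × 10^5 = 4.741 × 10^7 m³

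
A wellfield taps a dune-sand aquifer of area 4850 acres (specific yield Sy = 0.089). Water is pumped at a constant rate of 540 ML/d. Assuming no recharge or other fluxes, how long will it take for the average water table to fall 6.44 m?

A = 4850 acres = 1.963 × 10^7 m²
ΔV = Sy × A × Δh = 0.089 × 1.963 × 10^7 × 6.44 = 1.125 × 10^7 m³
Q = 540 ML/d = 5.4 × 10^5 m³/d
t = ΔV / Q = 1.125 × 10^7 m³ / 5.4 × 10^5 m³/d = 20.83 d

t ≈ 20.8 days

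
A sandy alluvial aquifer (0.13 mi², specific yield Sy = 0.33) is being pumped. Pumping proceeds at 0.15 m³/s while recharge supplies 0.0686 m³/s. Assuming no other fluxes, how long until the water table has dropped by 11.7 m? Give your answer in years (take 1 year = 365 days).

t ≈ 0.506 years

A = 0.13 mi² = 3.367 × 10^5 m²
ΔV = Sy × A × Δh = 0.33 × 3.367 × 10^5 × 11.7 = 1.3 × 10^6 m³
Net withdrawal = 0.15 − 0.0686 = 0.0814 m³/s = 7033 m³/d
t = ΔV / Q = 1.3 × 10^6 m³ / 7033 m³/d = 184.8 d
t = 184.8 d ≈ 0.5064 years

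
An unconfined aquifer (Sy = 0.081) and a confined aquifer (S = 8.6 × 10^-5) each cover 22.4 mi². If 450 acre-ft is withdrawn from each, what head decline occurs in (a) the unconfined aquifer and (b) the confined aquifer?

Δh_u ≈ 0.118 m; Δh_c ≈ 111 m

A = 22.4 mi² = 5.802 × 10^7 m²
ΔV = 450 acre-ft = 5.551 × 10^5 m³
Unconfined: Δh_u = ΔV/(Sy·A) = 5.551 × 10^5/(0.081 × 5.802 × 10^7) = 0.1181 m
Confined: Δh_c = ΔV/(S·A) = 5.551 × 10^5/(8.6 × 10^-5 × 5.802 × 10^7) = 111.3 m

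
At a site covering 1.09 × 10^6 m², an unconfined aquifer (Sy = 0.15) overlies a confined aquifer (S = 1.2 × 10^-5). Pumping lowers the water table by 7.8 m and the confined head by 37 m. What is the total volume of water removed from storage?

ΔV ≈ 1.28 × 10^6 m³

Unconfined: ΔV_u = Sy × A × Δh_u = 0.15 × 1.09 × 10^6 × 7.8 = 1.275 × 10^6 m³
Confined: ΔV_c = S × A × Δh_c = 1.2 × 10^-5 × 1.09 × 10^6 × 37 = 484 m³
Total ΔV = 1.275 × 10^6 + 484 = 1.276 × 10^6 m³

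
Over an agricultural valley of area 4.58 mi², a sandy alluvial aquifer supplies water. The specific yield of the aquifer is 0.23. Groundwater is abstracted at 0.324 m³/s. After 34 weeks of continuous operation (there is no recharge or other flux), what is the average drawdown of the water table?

Δh ≈ 2.44 m

A = 4.58 mi² = 1.186 × 10^7 m²
Q = 0.324 m³/s = 27990 m³/d
t = 34 weeks = 238 d
ΔV = Q × t = 27990 m³/d × 238 d = 6.662 × 10^6 m³
Δh = ΔV / (Sy × A) = 6.662 × 10^6 / (0.23 × 1.186 × 10^7) = 2.442 m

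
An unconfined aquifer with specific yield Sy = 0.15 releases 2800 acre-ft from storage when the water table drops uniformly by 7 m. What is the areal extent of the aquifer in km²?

A ≈ 3.29 km²

ΔV = 2800 acre-ft = 3.454 × 10^6 m³
A = ΔV / (Sy × Δh) = 3.454 × 10^6 / (0.15 × 7) = 3.289 × 10^6 m²
A = 3.289 × 10^6 m² = 3.289 km²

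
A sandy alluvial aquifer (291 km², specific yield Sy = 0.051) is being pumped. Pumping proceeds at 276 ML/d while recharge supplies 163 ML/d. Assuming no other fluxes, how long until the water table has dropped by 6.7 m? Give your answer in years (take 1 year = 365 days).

t ≈ 2.41 years

A = 291 km² = 2.91 × 10^8 m²
ΔV = Sy × A × Δh = 0.051 × 2.91 × 10^8 × 6.7 = 9.943 × 10^7 m³
Net withdrawal = 276 − 163 = 113 ML/d = 1.13 × 10^5 m³/d
t = ΔV / Q = 9.943 × 10^7 m³ / 1.13 × 10^5 m³/d = 880 d
t = 880 d ≈ 2.411 years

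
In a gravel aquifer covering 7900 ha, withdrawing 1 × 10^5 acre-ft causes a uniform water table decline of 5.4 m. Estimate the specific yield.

Sy ≈ 0.29

A = 7900 ha = 7.9 × 10^7 m²
ΔV = 1 × 10^5 acre-ft = 1.233 × 10^8 m³
Sy = ΔV / (A × Δh) = 1.233 × 10^8 m³ / (7.9 × 10^7 m² × 5.4 m) = 0.2891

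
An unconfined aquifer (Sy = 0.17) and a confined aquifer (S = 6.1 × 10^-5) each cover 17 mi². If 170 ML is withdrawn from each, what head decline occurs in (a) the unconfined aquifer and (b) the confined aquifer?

A = 17 mi² = 4.403 × 10^7 m²
ΔV = 170 ML = 1.7 × 10^5 m³
Unconfined: Δh_u = ΔV/(Sy·A) = 1.7 × 10^5/(0.17 × 4.403 × 10^7) = 0.02271 m
Confined: Δh_c = ΔV/(S·A) = 1.7 × 10^5/(6.1 × 10^-5 × 4.403 × 10^7) = 63.3 m

Δh_u ≈ 0.0227 m; Δh_c ≈ 63.3 m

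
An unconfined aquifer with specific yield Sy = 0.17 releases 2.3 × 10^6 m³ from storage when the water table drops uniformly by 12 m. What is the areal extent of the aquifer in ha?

A = ΔV / (Sy × Δh) = 2.3 × 10^6 / (0.17 × 12) = 1.127 × 10^6 m²
A = 1.127 × 10^6 m² = 112.7 ha

A ≈ 113 ha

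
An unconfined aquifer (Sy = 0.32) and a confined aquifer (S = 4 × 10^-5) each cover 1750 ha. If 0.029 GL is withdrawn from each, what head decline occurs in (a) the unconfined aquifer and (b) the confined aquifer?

A = 1750 ha = 1.75 × 10^7 m²
ΔV = 0.029 GL = 29000 m³
Unconfined: Δh_u = ΔV/(Sy·A) = 29000/(0.32 × 1.75 × 10^7) = 0.005179 m
Confined: Δh_c = ΔV/(S·A) = 29000/(4 × 10^-5 × 1.75 × 10^7) = 41.43 m

Δh_u ≈ 0.00518 m; Δh_c ≈ 41.4 m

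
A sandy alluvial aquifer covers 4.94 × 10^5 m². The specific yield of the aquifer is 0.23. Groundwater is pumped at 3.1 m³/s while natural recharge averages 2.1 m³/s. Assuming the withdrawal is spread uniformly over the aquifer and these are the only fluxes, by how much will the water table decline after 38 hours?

Δh ≈ 1.2 m

Net abstraction = 3.1 − 2.1 = 1 m³/s
Q_net = 1 m³/s = 86400 m³/d
t = 38 hours = 1.583 d
ΔV = Q × t = 86400 m³/d × 1.583 d = 1.368 × 10^5 m³
Δh = ΔV / (Sy × A) = 1.368 × 10^5 / (0.23 × 4.94 × 10^5) = 1.204 m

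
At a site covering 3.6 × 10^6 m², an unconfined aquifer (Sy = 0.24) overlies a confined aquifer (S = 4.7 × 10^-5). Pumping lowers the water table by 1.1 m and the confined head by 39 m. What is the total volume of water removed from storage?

ΔV ≈ 9.57 × 10^5 m³

Unconfined: ΔV_u = Sy × A × Δh_u = 0.24 × 3.6 × 10^6 × 1.1 = 9.504 × 10^5 m³
Confined: ΔV_c = S × A × Δh_c = 4.7 × 10^-5 × 3.6 × 10^6 × 39 = 6599 m³
Total ΔV = 9.504 × 10^5 + 6599 = 9.57 × 10^5 m³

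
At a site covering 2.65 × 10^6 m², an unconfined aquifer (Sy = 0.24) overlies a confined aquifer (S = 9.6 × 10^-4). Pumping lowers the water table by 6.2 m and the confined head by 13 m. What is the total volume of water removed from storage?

ΔV ≈ 3.98 × 10^6 m³

Unconfined: ΔV_u = Sy × A × Δh_u = 0.24 × 2.65 × 10^6 × 6.2 = 3.943 × 10^6 m³
Confined: ΔV_c = S × A × Δh_c = 9.6 × 10^-4 × 2.65 × 10^6 × 13 = 33070 m³
Total ΔV = 3.943 × 10^6 + 33070 = 3.976 × 10^6 m³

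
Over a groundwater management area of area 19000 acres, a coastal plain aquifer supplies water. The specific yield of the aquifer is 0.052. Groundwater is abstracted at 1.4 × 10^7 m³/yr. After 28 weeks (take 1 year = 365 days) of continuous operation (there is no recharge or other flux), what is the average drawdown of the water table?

Δh ≈ 1.88 m

A = 19000 acres = 7.689 × 10^7 m²
Q = 1.4 × 10^7 m³/yr = 38360 m³/d
t = 28 weeks = 196 d
ΔV = Q × t = 38360 m³/d × 196 d = 7.518 × 10^6 m³
Δh = ΔV / (Sy × A) = 7.518 × 10^6 / (0.052 × 7.689 × 10^7) = 1.88 m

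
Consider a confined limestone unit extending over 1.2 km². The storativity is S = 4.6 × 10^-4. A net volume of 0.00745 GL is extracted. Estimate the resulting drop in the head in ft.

A = 1.2 km² = 1.2 × 10^6 m²
ΔV = 0.00745 GL = 7450 m³
Δh = ΔV / (S × A) = 7450 m³ / (4.6 × 10^-4 × 1.2 × 10^6 m²) = 13.5 m
Δh = 13.5 m = 44.28 ft

Δh ≈ 44.3 ft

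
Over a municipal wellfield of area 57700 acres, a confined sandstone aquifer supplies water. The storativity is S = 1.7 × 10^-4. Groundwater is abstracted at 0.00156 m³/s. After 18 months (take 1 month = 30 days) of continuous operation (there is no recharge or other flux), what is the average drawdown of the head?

A = 57700 acres = 2.335 × 10^8 m²
Q = 0.00156 m³/s = 134.8 m³/d
t = 18 months = 540 d
ΔV = Q × t = 134.8 m³/d × 540 d = 72780 m³
Δh = ΔV / (S × A) = 72780 / (1.7 × 10^-4 × 2.335 × 10^8) = 1.834 m

Δh ≈ 1.83 m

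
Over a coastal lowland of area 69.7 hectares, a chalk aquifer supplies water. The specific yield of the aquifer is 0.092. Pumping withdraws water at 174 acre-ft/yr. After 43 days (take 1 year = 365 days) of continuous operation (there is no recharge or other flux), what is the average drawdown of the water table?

Δh ≈ 0.394 m

A = 69.7 hectares = 6.97 × 10^5 m²
Q = 174 acre-ft/yr = 588 m³/d
ΔV = Q × t = 588 m³/d × 43 d = 25280 m³
Δh = ΔV / (Sy × A) = 25280 / (0.092 × 6.97 × 10^5) = 0.3943 m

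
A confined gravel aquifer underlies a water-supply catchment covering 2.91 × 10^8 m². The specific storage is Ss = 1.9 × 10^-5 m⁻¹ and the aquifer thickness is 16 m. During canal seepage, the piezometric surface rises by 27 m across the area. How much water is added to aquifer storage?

S = Ss × b = 1.9 × 10^-5 m⁻¹ × 16 m = 3.04 × 10^-4
ΔV = S × A × Δh = 3.04 × 10^-4 × 2.91 × 10^8 m² × 27 m = 2.389 × 10^6 m³

ΔV ≈ 2.39 × 10^6 m³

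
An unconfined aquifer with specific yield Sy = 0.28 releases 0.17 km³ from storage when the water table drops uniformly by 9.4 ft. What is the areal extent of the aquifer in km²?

A ≈ 212 km²

Δh = 9.4 ft = 2.865 m
ΔV = 0.17 km³ = 1.7 × 10^8 m³
A = ΔV / (Sy × Δh) = 1.7 × 10^8 / (0.28 × 2.865) = 2.119 × 10^8 m²
A = 2.119 × 10^8 m² = 211.9 km²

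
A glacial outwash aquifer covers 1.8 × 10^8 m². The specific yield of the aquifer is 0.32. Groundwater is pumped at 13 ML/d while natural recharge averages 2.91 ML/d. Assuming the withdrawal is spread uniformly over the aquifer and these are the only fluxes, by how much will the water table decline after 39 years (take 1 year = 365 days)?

Net abstraction = 13 − 2.91 = 10.09 ML/d
Q_net = 10.09 ML/d = 10090 m³/d
t = 39 years = 14240 d
ΔV = Q × t = 10090 m³/d × 14240 d = 1.436 × 10^8 m³
Δh = ΔV / (Sy × A) = 1.436 × 10^8 / (0.32 × 1.8 × 10^8) = 2.494 m

Δh ≈ 2.49 m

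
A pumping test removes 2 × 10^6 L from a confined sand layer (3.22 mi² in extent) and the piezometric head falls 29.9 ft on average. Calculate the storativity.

S ≈ 2.6 × 10^-5

A = 3.22 mi² = 8.34 × 10^6 m²
Δh = 29.9 ft = 9.114 m
ΔV = 2 × 10^6 L = 2000 m³
S = ΔV / (A × Δh) = 2000 m³ / (8.34 × 10^6 m² × 9.114 m) = 2.631 × 10^-5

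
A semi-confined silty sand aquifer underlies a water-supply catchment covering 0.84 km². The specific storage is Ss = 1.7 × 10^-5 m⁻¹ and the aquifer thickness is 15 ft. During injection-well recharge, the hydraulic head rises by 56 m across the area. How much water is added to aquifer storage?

ΔV ≈ 3660 m³

b = 15 ft = 4.572 m
S = Ss × b = 1.7 × 10^-5 m⁻¹ × 4.572 m = 7.772 × 10^-5
A = 0.84 km² = 8.4 × 10^5 m²
ΔV = S × A × Δh = 7.772 × 10^-5 × 8.4 × 10^5 m² × 56 m = 3656 m³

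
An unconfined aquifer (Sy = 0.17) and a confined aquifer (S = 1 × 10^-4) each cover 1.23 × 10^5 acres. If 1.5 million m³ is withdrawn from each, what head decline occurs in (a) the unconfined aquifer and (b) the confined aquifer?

A = 1.23 × 10^5 acres = 4.978 × 10^8 m²
ΔV = 1.5 million m³ = 1.5 × 10^6 m³
Unconfined: Δh_u = ΔV/(Sy·A) = 1.5 × 10^6/(0.17 × 4.978 × 10^8) = 0.01773 m
Confined: Δh_c = ΔV/(S·A) = 1.5 × 10^6/(1 × 10^-4 × 4.978 × 10^8) = 30.13 m

Δh_u ≈ 0.0177 m; Δh_c ≈ 30.1 m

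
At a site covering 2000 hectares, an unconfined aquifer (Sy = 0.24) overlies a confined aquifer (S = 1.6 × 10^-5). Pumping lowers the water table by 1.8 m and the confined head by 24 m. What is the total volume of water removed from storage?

ΔV ≈ 8.65 × 10^6 m³

A = 2000 hectares = 2 × 10^7 m²
Unconfined: ΔV_u = Sy × A × Δh_u = 0.24 × 2 × 10^7 × 1.8 = 8.64 × 10^6 m³
Confined: ΔV_c = S × A × Δh_c = 1.6 × 10^-5 × 2 × 10^7 × 24 = 7680 m³
Total ΔV = 8.64 × 10^6 + 7680 = 8.648 × 10^6 m³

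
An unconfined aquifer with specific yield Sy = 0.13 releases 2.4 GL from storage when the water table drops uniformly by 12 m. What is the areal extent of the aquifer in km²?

ΔV = 2.4 GL = 2.4 × 10^6 m³
A = ΔV / (Sy × Δh) = 2.4 × 10^6 / (0.13 × 12) = 1.538 × 10^6 m²
A = 1.538 × 10^6 m² = 1.538 km²

A ≈ 1.54 km²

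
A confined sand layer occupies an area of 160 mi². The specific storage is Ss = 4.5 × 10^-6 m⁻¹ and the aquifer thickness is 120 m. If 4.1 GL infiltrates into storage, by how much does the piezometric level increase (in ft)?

Δh ≈ 60.1 ft

S = Ss × b = 4.5 × 10^-6 m⁻¹ × 120 m = 5.4 × 10^-4
A = 160 mi² = 4.144 × 10^8 m²
ΔV = 4.1 GL = 4.1 × 10^6 m³
Δh = ΔV / (S × A) = 4.1 × 10^6 m³ / (5.4 × 10^-4 × 4.144 × 10^8 m²) = 18.32 m
Δh = 18.32 m = 60.11 ft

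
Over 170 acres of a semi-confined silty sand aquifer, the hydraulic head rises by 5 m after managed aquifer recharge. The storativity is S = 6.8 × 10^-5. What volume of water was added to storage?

ΔV ≈ 234 m³

A = 170 acres = 6.88 × 10^5 m²
ΔV = S × A × Δh = 6.8 × 10^-5 × 6.88 × 10^5 m² × 5 m = 233.9 m³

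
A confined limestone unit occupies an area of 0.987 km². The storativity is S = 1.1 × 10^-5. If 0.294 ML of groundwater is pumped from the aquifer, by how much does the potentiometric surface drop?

Δh ≈ 27.1 m

A = 0.987 km² = 9.87 × 10^5 m²
ΔV = 0.294 ML = 294 m³
Δh = ΔV / (S × A) = 294 m³ / (1.1 × 10^-5 × 9.87 × 10^5 m²) = 27.08 m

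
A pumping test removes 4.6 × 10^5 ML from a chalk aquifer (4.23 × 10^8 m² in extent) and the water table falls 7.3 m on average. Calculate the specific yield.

Sy ≈ 0.15

ΔV = 4.6 × 10^5 ML = 4.6 × 10^8 m³
Sy = ΔV / (A × Δh) = 4.6 × 10^8 m³ / (4.23 × 10^8 m² × 7.3 m) = 0.149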